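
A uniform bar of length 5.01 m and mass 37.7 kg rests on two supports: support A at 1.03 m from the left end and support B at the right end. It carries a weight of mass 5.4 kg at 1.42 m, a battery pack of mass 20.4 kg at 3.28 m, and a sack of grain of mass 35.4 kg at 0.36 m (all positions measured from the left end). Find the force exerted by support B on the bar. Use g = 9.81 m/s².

R_B ≈ 197 N

Sum moments about support A (its reaction then has zero moment arm).
Beam weight: 37.7 × 9.81 = 369.8 N down at 2.505 m → arm 1.475 m, τ = 369.8 × 1.475 = 545.5 N·m clockwise.
Weight: 5.4 × 9.81 = 52.97 N down at 1.42 m → arm 0.39 m, τ = 52.97 × 0.39 = 20.66 N·m clockwise.
Battery pack: 20.4 × 9.81 = 200.1 N down at 3.28 m → arm 2.25 m, τ = 200.1 × 2.25 = 450.2 N·m clockwise.
Sack of grain: 35.4 × 9.81 = 347.3 N down at 0.36 m → arm 0.67 m, τ = 347.3 × 0.67 = 232.7 N·m counterclockwise.
Net load moment about support A = 783.7 N·m clockwise.
Reaction R at support B is upward at 5.01 m, arm 3.98 m → moment R × 3.98 counterclockwise.
Balancing moments: R × 3.98 = 783.7, giving R = 197 N.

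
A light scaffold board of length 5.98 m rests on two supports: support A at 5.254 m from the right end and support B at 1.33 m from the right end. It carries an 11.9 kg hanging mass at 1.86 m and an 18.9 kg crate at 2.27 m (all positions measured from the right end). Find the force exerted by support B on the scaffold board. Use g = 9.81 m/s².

R_B ≈ 242 N

About support A:
Hanging mass: 11.9 × 9.81 = 116.7 N down at 1.86 m → arm 3.394 m, τ = 116.7 × 3.394 = 396.1 N·m clockwise.
Crate: 18.9 × 9.81 = 185.4 N down at 2.27 m → arm 2.984 m, τ = 185.4 × 2.984 = 553.2 N·m clockwise.
Net load moment about support A = 949.3 N·m clockwise.
Reaction R at support B is upward at 1.33 m, arm 3.924 m → moment R × 3.924 counterclockwise.
For rotational equilibrium, R × 3.924 = 949.3, so R = 242 N.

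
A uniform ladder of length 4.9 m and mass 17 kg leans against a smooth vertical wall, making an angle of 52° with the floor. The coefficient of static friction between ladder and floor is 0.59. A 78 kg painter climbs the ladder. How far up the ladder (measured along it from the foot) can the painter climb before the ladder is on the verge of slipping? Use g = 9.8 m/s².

Choose the foot of the ladder as the axis so the floor normal and friction both act there and drop out.
Ladder weight 17×9.8 = 166.6 N acts at 2.45 m along the ladder; its horizontal arm is 2.45·cos52° = 1.508 m → τ = 251.2 N·m clockwise.
Painter weight 78×9.8 = 764.4 N at distance d → arm d·cos52° → τ = 764.4·d·0.6157 clockwise.
Wall normal N at the top has arm L sinθ = 3.861 m counterclockwise, so Στ = 0 gives N·3.861 = 251.2 + 470.6·d.
ΣFy = 0 ⇒ N_floor = 931 N, so the maximum friction is μ_s·N_floor = 0.59×931 = 549.3 N. ΣFx = 0 ⇒ N_wall = f, so at the slipping point N = 549.3 N.
Substituting: 549.3×3.861 = 251.2 + 470.6·d ⇒ d = (2121 − 251.2) / 470.6 = 3.97 m.

d ≈ 3.97 m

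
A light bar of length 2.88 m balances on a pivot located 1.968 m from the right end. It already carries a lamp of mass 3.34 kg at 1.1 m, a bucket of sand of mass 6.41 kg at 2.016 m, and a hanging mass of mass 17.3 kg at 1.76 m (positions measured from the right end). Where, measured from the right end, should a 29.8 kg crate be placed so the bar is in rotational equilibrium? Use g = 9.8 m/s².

About the pivot (at 1.968 m from the right end):
Lamp: 3.34 × 9.8 = 32.73 N down at 1.1 m → arm 0.868 m, τ = 32.73 × 0.868 = 28.41 N·m clockwise.
Bucket of sand: 6.41 × 9.8 = 62.82 N down at 2.016 m → arm 0.048 m, τ = 62.82 × 0.048 = 3.015 N·m counterclockwise.
Hanging mass: 17.3 × 9.8 = 169.5 N down at 1.76 m → arm 0.208 m, τ = 169.5 × 0.208 = 35.26 N·m clockwise.
Net moment of existing loads = 60.66 N·m clockwise.
The crate weighs 29.8 × 9.8 = 292 N and must supply an equal counterclockwise moment, so its lever arm about the pivot is 60.66 / 292 = 0.208 m.
That puts it at 1.968 + 0.208 = 2.18 m from the right end.

x ≈ 2.18 m from the right end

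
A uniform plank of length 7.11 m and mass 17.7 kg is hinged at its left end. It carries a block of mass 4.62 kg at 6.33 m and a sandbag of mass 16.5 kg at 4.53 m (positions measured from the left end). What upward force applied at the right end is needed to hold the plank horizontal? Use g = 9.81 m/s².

Sum moments about the left end (the unknown pivot reaction has zero arm there).
Beam weight: 17.7 × 9.81 = 173.6 N down at 3.555 m → arm 3.555 m, τ = 173.6 × 3.555 = 617.1 N·m clockwise.
Block: 4.62 × 9.81 = 45.32 N down at 6.33 m → arm 6.33 m, τ = 45.32 × 6.33 = 286.9 N·m clockwise.
Sandbag: 16.5 × 9.81 = 161.9 N down at 4.53 m → arm 4.53 m, τ = 161.9 × 4.53 = 733.4 N·m clockwise.
Net moment of the loads = 1637 N·m clockwise.
The upward force F acts at the right end, arm 7.11 m, giving F × 7.11 counterclockwise.
Balancing moments: F × 7.11 = 1637, giving F = 1637 / 7.11 = 230 N.

F ≈ 230 N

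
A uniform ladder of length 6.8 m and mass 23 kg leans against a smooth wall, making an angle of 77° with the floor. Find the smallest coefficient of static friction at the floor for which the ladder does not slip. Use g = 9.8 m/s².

μ_min ≈ 0.115

Sum moments about the foot of the ladder (the floor normal and friction both act there and drop out).
Ladder weight 23×9.8 = 225.4 N acts at 3.4 m along the ladder; its horizontal arm is 3.4·cos77° = 0.7648 m → τ = 172.4 N·m clockwise.
Wall normal N acts horizontally at the top; its moment arm is the height L sinθ = 6.8·sin77° = 6.626 m, counterclockwise.
Στ = 0 ⇒ N × 6.626 = 172.4 ⇒ N = 26.02 N.
ΣFx = 0 ⇒ f = N_wall = 26.02 N. ΣFy = 0 ⇒ N_floor = 225.4 N.
μ_min = f / N_floor = 26.02 / 225.4 = 0.115.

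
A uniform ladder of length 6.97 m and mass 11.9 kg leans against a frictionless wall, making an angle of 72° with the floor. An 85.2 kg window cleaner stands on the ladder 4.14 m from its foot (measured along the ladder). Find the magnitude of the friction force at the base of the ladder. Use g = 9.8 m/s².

Choose the foot of the ladder as the axis so the floor normal and friction both act there and drop out.
Ladder weight 11.9×9.8 = 116.6 N acts at 3.485 m along the ladder; its horizontal arm is 3.485·cos72° = 1.077 m → τ = 125.6 N·m clockwise.
Window cleaner: 85.2×9.8 = 835 N at 4.14 m → arm 1.279 m → τ = 1068 N·m clockwise.
Wall normal N acts horizontally at the top; its moment arm is the height L sinθ = 6.97·sin72° = 6.629 m, counterclockwise.
Setting net torque to zero: N × 6.629 = 1194 → N = 180 N.
ΣFx = 0: friction at the foot balances the wall's push, so f = N_wall = 180 N.

f ≈ 180 N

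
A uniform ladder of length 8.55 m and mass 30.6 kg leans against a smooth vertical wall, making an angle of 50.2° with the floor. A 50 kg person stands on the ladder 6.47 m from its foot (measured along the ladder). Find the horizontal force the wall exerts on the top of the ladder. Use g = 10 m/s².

Taking torques about the foot of the ladder:
Ladder weight 30.6×10 = 306 N acts at 4.275 m along the ladder; its horizontal arm is 4.275·cos50.2° = 2.736 m → τ = 837.2 N·m clockwise.
Person: 50×10 = 500 N at 6.47 m → arm 4.142 m → τ = 2071 N·m clockwise.
Wall normal N acts horizontally at the top; its moment arm is the height L sinθ = 8.55·sin50.2° = 6.569 m, counterclockwise.
Balancing moments: N × 6.569 = 2908, giving N = 443 N.

N_wall ≈ 443 N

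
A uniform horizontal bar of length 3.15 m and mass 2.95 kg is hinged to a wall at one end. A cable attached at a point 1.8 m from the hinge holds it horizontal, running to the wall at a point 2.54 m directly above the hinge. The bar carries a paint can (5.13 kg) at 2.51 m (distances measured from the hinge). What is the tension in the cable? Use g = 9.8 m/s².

T ≈ 117 N

About the hinge:
Beam weight: 2.95 × 9.8 = 28.91 N down at 1.575 m → arm 1.575 m, τ = 28.91 × 1.575 = 45.53 N·m clockwise.
Paint can: 5.13 × 9.8 = 50.27 N down at 2.51 m → arm 2.51 m, τ = 50.27 × 2.51 = 126.2 N·m clockwise.
Total clockwise load moment = 171.7 N·m.
The cable tension T acts at 1.8 m; only its component perpendicular to the bar, T sinθ, produces torque. sinθ = h/√(h²+d²) = 2.54/√(2.54²+1.8²) = 0.8159.
Balancing moments: T × 1.8 × 0.8159 = 171.7, giving T = 171.7 / 1.469 = 117 N.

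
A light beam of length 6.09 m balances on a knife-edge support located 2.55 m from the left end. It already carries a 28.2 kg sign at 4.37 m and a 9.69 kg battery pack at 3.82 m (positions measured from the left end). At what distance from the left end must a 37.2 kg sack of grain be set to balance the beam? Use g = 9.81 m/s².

Taking torques about the knife-edge support (at 2.55 m from the left end):
Sign: 28.2 × 9.81 = 276.6 N down at 4.37 m → arm 1.82 m, τ = 276.6 × 1.82 = 503.4 N·m clockwise.
Battery pack: 9.69 × 9.81 = 95.06 N down at 3.82 m → arm 1.27 m, τ = 95.06 × 1.27 = 120.7 N·m clockwise.
Net moment of existing loads = 624.1 N·m clockwise.
The sack of grain weighs 37.2 × 9.81 = 364.9 N and must supply an equal counterclockwise moment, so its lever arm about the knife-edge support is 624.1 / 364.9 = 1.71 m.
That puts it at 2.55 − 1.71 = 0.84 m from the left end.

x ≈ 0.84 m from the left end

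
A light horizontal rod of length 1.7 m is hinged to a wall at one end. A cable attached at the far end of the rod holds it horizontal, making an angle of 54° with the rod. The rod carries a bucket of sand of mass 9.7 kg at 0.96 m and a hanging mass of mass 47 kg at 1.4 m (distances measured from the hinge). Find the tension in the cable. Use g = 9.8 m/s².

Choose the hinge as the axis so the unknown hinge reaction has zero arm there.
Bucket of sand: 9.7 × 9.8 = 95.06 N down at 0.96 m → arm 0.96 m, τ = 95.06 × 0.96 = 91.26 N·m clockwise.
Hanging mass: 47 × 9.8 = 460.6 N down at 1.4 m → arm 1.4 m, τ = 460.6 × 1.4 = 644.8 N·m clockwise.
Total clockwise load moment = 736.1 N·m.
The cable tension T acts at 1.7 m; only its component perpendicular to the rod, T sinθ, produces torque. sin 54° = 0.809.
Setting net torque to zero: T × 1.7 × 0.809 = 736.1 → T = 736.1 / 1.375 = 535 N.

T ≈ 535 N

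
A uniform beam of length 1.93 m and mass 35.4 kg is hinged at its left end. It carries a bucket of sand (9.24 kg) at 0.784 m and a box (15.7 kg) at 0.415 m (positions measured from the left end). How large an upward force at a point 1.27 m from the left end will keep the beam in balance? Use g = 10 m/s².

About the left end:
Beam weight: 35.4 × 10 = 354 N down at 0.965 m → arm 0.965 m, τ = 354 × 0.965 = 341.6 N·m clockwise.
Bucket of sand: 9.24 × 10 = 92.4 N down at 0.784 m → arm 0.784 m, τ = 92.4 × 0.784 = 72.44 N·m clockwise.
Box: 15.7 × 10 = 157 N down at 0.415 m → arm 0.415 m, τ = 157 × 0.415 = 65.16 N·m clockwise.
Net moment of the loads = 479.2 N·m clockwise.
The upward force F acts at a point 1.27 m from the left end, arm 1.27 m, giving F × 1.27 counterclockwise.
For rotational equilibrium, F × 1.27 = 479.2, so F = 479.2 / 1.27 = 377 N.

F ≈ 377 N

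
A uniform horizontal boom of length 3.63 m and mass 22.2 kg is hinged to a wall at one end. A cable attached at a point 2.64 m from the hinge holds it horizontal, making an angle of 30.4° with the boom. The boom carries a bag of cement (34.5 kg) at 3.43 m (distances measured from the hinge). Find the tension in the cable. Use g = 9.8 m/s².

T ≈ 1160 N

Sum moments about the hinge (the unknown hinge reaction has zero arm there).
Beam weight: 22.2 × 9.8 = 217.6 N down at 1.815 m → arm 1.815 m, τ = 217.6 × 1.815 = 394.9 N·m clockwise.
Bag of cement: 34.5 × 9.8 = 338.1 N down at 3.43 m → arm 3.43 m, τ = 338.1 × 3.43 = 1160 N·m clockwise.
Total clockwise load moment = 1555 N·m.
The cable tension T acts at 2.64 m; only its component perpendicular to the boom, T sinθ, produces torque. sin 30.4° = 0.506.
Balancing moments: T × 2.64 × 0.506 = 1555, giving T = 1555 / 1.336 = 1160 N.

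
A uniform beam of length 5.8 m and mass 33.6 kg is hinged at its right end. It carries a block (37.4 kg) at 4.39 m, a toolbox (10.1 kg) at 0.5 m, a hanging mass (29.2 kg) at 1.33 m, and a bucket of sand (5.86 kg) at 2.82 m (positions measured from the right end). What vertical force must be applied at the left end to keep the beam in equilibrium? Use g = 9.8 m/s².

Taking torques about the right end:
Beam weight: 33.6 × 9.8 = 329.3 N down at 2.9 m → arm 2.9 m, τ = 329.3 × 2.9 = 955 N·m counterclockwise.
Block: 37.4 × 9.8 = 366.5 N down at 4.39 m → arm 4.39 m, τ = 366.5 × 4.39 = 1609 N·m counterclockwise.
Toolbox: 10.1 × 9.8 = 98.98 N down at 0.5 m → arm 0.5 m, τ = 98.98 × 0.5 = 49.49 N·m counterclockwise.
Hanging mass: 29.2 × 9.8 = 286.2 N down at 1.33 m → arm 1.33 m, τ = 286.2 × 1.33 = 380.6 N·m counterclockwise.
Bucket of sand: 5.86 × 9.8 = 57.43 N down at 2.82 m → arm 2.82 m, τ = 57.43 × 2.82 = 162 N·m counterclockwise.
Net moment of the loads = 3156 N·m counterclockwise.
The upward force F acts at the left end, arm 5.8 m, giving F × 5.8 clockwise.
Setting net torque to zero: F × 5.8 = 3156 → F = 3156 / 5.8 = 544 N.

F ≈ 544 N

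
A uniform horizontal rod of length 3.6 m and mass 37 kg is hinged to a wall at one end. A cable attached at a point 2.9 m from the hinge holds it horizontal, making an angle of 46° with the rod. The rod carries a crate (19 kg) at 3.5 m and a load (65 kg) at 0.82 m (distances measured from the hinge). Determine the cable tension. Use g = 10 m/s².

About the hinge:
Beam weight: 37 × 10 = 370 N down at 1.8 m → arm 1.8 m, τ = 370 × 1.8 = 666 N·m clockwise.
Crate: 19 × 10 = 190 N down at 3.5 m → arm 3.5 m, τ = 190 × 3.5 = 665 N·m clockwise.
Load: 65 × 10 = 650 N down at 0.82 m → arm 0.82 m, τ = 650 × 0.82 = 533 N·m clockwise.
Total clockwise load moment = 1864 N·m.
The cable tension T acts at 2.9 m; only its component perpendicular to the rod, T sinθ, produces torque. sin 46° = 0.7193.
Balancing moments: T × 2.9 × 0.7193 = 1864, giving T = 1864 / 2.086 = 894 N.

T ≈ 894 N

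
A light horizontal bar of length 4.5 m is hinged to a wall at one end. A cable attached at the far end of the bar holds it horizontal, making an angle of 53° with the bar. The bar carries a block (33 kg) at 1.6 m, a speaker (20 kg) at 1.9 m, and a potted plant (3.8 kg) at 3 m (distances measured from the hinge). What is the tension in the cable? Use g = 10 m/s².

Taking torques about the hinge:
Block: 33 × 10 = 330 N down at 1.6 m → arm 1.6 m, τ = 330 × 1.6 = 528 N·m clockwise.
Speaker: 20 × 10 = 200 N down at 1.9 m → arm 1.9 m, τ = 200 × 1.9 = 380 N·m clockwise.
Potted plant: 3.8 × 10 = 38 N down at 3 m → arm 3 m, τ = 38 × 3 = 114 N·m clockwise.
Total clockwise load moment = 1022 N·m.
The cable tension T acts at 4.5 m; only its component perpendicular to the bar, T sinθ, produces torque. sin 53° = 0.7986.
Setting net torque to zero: T × 4.5 × 0.7986 = 1022 → T = 1022 / 3.594 = 284 N.

T ≈ 284 N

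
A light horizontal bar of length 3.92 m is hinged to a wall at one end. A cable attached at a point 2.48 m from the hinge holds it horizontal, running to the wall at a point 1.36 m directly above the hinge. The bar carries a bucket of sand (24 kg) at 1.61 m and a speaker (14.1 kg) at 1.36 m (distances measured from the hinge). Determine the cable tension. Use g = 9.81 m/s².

About the hinge:
Bucket of sand: 24 × 9.81 = 235.4 N down at 1.61 m → arm 1.61 m, τ = 235.4 × 1.61 = 379 N·m clockwise.
Speaker: 14.1 × 9.81 = 138.3 N down at 1.36 m → arm 1.36 m, τ = 138.3 × 1.36 = 188.1 N·m clockwise.
Total clockwise load moment = 567.1 N·m.
The cable tension T acts at 2.48 m; only its component perpendicular to the bar, T sinθ, produces torque. sinθ = h/√(h²+d²) = 1.36/√(1.36²+2.48²) = 0.4808.
Setting net torque to zero: T × 2.48 × 0.4808 = 567.1 → T = 567.1 / 1.192 = 476 N.

T ≈ 476 N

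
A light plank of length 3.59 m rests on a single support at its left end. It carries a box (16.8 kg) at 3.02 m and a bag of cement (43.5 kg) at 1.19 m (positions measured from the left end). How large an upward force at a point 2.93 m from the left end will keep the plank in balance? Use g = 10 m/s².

About the left end:
Box: 16.8 × 10 = 168 N down at 3.02 m → arm 3.02 m, τ = 168 × 3.02 = 507.4 N·m clockwise.
Bag of cement: 43.5 × 10 = 435 N down at 1.19 m → arm 1.19 m, τ = 435 × 1.19 = 517.6 N·m clockwise.
Net moment of the loads = 1025 N·m clockwise.
The upward force F acts at a point 2.93 m from the left end, arm 2.93 m, giving F × 2.93 counterclockwise.
Setting net torque to zero: F × 2.93 = 1025 → F = 1025 / 2.93 = 350 N.

F ≈ 350 N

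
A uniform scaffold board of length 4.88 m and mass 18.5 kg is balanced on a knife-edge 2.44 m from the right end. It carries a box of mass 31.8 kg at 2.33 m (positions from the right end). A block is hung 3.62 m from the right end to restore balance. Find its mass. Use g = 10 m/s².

Take moments about the knife-edge (at 2.44 m from the right end).
Beam weight: acts at the knife-edge, moment arm 0 → no torque.
Box: 31.8 × 10 = 318 N down at 2.33 m → arm 0.11 m, τ = 318 × 0.11 = 34.98 N·m clockwise.
Net moment of known loads = 34.98 N·m clockwise.
An unknown mass m at 3.62 m has arm 1.18 m; its moment is m·g·1.18 counterclockwise.
Στ = 0 ⇒ m × 10 × 1.18 = 34.98 ⇒ m = 34.98 / (10 × 1.18) = 2.96 kg.

m ≈ 2.96 kg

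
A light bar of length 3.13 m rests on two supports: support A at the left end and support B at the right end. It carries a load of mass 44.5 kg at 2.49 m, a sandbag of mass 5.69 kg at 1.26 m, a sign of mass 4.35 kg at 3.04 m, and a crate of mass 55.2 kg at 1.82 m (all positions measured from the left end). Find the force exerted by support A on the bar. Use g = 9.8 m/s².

About support B:
Load: 44.5 × 9.8 = 436.1 N down at 2.49 m → arm 0.64 m, τ = 436.1 × 0.64 = 279.1 N·m counterclockwise.
Sandbag: 5.69 × 9.8 = 55.76 N down at 1.26 m → arm 1.87 m, τ = 55.76 × 1.87 = 104.3 N·m counterclockwise.
Sign: 4.35 × 9.8 = 42.63 N down at 3.04 m → arm 0.09 m, τ = 42.63 × 0.09 = 3.837 N·m counterclockwise.
Crate: 55.2 × 9.8 = 541 N down at 1.82 m → arm 1.31 m, τ = 541 × 1.31 = 708.7 N·m counterclockwise.
Net load moment about support B = 1096 N·m counterclockwise.
Reaction R at support A is upward at 0 m, arm 3.13 m → moment R × 3.13 clockwise.
Στ = 0 ⇒ R × 3.13 = 1096 ⇒ R = 350 N.

R_A ≈ 350 N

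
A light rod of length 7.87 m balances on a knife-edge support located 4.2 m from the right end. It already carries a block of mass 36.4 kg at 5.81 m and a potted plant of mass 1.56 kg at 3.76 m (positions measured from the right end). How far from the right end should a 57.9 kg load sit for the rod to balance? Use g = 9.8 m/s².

Sum moments about the knife-edge support (at 4.2 m from the right end) (the support reaction has zero arm there).
Block: 36.4 × 9.8 = 356.7 N down at 5.81 m → arm 1.61 m, τ = 356.7 × 1.61 = 574.3 N·m counterclockwise.
Potted plant: 1.56 × 9.8 = 15.29 N down at 3.76 m → arm 0.44 m, τ = 15.29 × 0.44 = 6.728 N·m clockwise.
Net moment of existing loads = 567.6 N·m counterclockwise.
The load weighs 57.9 × 9.8 = 567.4 N and must supply an equal clockwise moment, so its lever arm about the knife-edge support is 567.6 / 567.4 = 1 m.
That puts it at 4.2 − 1 = 3.2 m from the right end.

x ≈ 3.2 m from the right end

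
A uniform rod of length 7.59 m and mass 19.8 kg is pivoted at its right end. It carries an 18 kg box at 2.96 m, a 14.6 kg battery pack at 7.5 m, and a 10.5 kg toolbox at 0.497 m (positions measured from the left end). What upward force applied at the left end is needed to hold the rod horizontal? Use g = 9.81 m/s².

F ≈ 303 N

Sum moments about the right end (the unknown pivot reaction has zero arm there).
Beam weight: 19.8 × 9.81 = 194.2 N down at 3.795 m → arm 3.795 m, τ = 194.2 × 3.795 = 737 N·m counterclockwise.
Box: 18 × 9.81 = 176.6 N down at 2.96 m → arm 4.63 m, τ = 176.6 × 4.63 = 817.7 N·m counterclockwise.
Battery pack: 14.6 × 9.81 = 143.2 N down at 7.5 m → arm 0.09 m, τ = 143.2 × 0.09 = 12.89 N·m counterclockwise.
Toolbox: 10.5 × 9.81 = 103 N down at 0.497 m → arm 7.093 m, τ = 103 × 7.093 = 730.6 N·m counterclockwise.
Net moment of the loads = 2298 N·m counterclockwise.
The upward force F acts at the left end, arm 7.59 m, giving F × 7.59 clockwise.
Setting net torque to zero: F × 7.59 = 2298 → F = 2298 / 7.59 = 303 N.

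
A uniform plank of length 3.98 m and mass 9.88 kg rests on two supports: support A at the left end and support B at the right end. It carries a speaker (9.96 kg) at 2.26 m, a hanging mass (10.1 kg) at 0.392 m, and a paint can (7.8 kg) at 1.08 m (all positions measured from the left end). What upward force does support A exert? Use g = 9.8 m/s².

R_A ≈ 236 N

Take moments about support B.
Beam weight: 9.88 × 9.8 = 96.82 N down at 1.99 m → arm 1.99 m, τ = 96.82 × 1.99 = 192.7 N·m counterclockwise.
Speaker: 9.96 × 9.8 = 97.61 N down at 2.26 m → arm 1.72 m, τ = 97.61 × 1.72 = 167.9 N·m counterclockwise.
Hanging mass: 10.1 × 9.8 = 98.98 N down at 0.392 m → arm 3.588 m, τ = 98.98 × 3.588 = 355.1 N·m counterclockwise.
Paint can: 7.8 × 9.8 = 76.44 N down at 1.08 m → arm 2.9 m, τ = 76.44 × 2.9 = 221.7 N·m counterclockwise.
Net load moment about support B = 937.4 N·m counterclockwise.
Reaction R at support A is upward at 0 m, arm 3.98 m → moment R × 3.98 clockwise.
Balancing moments: R × 3.98 = 937.4, giving R = 236 N.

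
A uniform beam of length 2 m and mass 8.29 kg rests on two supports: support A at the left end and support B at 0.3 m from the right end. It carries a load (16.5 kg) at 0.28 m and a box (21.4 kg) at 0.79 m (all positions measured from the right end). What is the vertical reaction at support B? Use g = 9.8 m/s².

Sum moments about support A (its reaction then has zero moment arm).
Beam weight: 8.29 × 9.8 = 81.24 N down at 1 m → arm 1 m, τ = 81.24 × 1 = 81.24 N·m clockwise.
Load: 16.5 × 9.8 = 161.7 N down at 0.28 m → arm 1.72 m, τ = 161.7 × 1.72 = 278.1 N·m clockwise.
Box: 21.4 × 9.8 = 209.7 N down at 0.79 m → arm 1.21 m, τ = 209.7 × 1.21 = 253.7 N·m clockwise.
Net load moment about support A = 613 N·m clockwise.
Reaction R at support B is upward at 0.3 m, arm 1.7 m → moment R × 1.7 counterclockwise.
Balancing moments: R × 1.7 = 613, giving R = 361 N.

R_B ≈ 361 N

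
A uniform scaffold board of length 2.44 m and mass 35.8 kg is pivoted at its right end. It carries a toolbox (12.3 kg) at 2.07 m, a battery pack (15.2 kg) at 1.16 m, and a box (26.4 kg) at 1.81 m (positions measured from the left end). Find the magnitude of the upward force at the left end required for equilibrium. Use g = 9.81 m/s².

Take moments about the right end.
Beam weight: 35.8 × 9.81 = 351.2 N down at 1.22 m → arm 1.22 m, τ = 351.2 × 1.22 = 428.5 N·m counterclockwise.
Toolbox: 12.3 × 9.81 = 120.7 N down at 2.07 m → arm 0.37 m, τ = 120.7 × 0.37 = 44.66 N·m counterclockwise.
Battery pack: 15.2 × 9.81 = 149.1 N down at 1.16 m → arm 1.28 m, τ = 149.1 × 1.28 = 190.8 N·m counterclockwise.
Box: 26.4 × 9.81 = 259 N down at 1.81 m → arm 0.63 m, τ = 259 × 0.63 = 163.2 N·m counterclockwise.
Net moment of the loads = 827.2 N·m counterclockwise.
The upward force F acts at the left end, arm 2.44 m, giving F × 2.44 clockwise.
Balancing moments: F × 2.44 = 827.2, giving F = 827.2 / 2.44 = 339 N.

F ≈ 339 N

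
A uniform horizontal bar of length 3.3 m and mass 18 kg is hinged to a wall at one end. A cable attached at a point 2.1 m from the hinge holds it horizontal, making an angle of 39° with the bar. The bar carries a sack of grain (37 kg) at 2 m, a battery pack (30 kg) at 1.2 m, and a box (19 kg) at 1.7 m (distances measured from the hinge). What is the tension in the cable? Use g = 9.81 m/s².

T ≈ 1280 N

Taking torques about the hinge:
Beam weight: 18 × 9.81 = 176.6 N down at 1.65 m → arm 1.65 m, τ = 176.6 × 1.65 = 291.4 N·m clockwise.
Sack of grain: 37 × 9.81 = 363 N down at 2 m → arm 2 m, τ = 363 × 2 = 726 N·m clockwise.
Battery pack: 30 × 9.81 = 294.3 N down at 1.2 m → arm 1.2 m, τ = 294.3 × 1.2 = 353.2 N·m clockwise.
Box: 19 × 9.81 = 186.4 N down at 1.7 m → arm 1.7 m, τ = 186.4 × 1.7 = 316.9 N·m clockwise.
Total clockwise load moment = 1688 N·m.
The cable tension T acts at 2.1 m; only its component perpendicular to the bar, T sinθ, produces torque. sin 39° = 0.6293.
Balancing moments: T × 2.1 × 0.6293 = 1688, giving T = 1688 / 1.322 = 1280 N.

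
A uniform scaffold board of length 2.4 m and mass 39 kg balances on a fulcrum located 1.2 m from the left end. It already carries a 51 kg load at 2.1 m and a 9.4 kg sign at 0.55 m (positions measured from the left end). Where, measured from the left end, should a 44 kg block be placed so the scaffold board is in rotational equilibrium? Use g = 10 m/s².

About the fulcrum (at 1.2 m from the left end):
Beam weight: acts at the fulcrum, moment arm 0 → no torque.
Load: 51 × 10 = 510 N down at 2.1 m → arm 0.9 m, τ = 510 × 0.9 = 459 N·m clockwise.
Sign: 9.4 × 10 = 94 N down at 0.55 m → arm 0.65 m, τ = 94 × 0.65 = 61.1 N·m counterclockwise.
Net moment of existing loads = 397.9 N·m clockwise.
The block weighs 44 × 10 = 440 N and must supply an equal counterclockwise moment, so its lever arm about the fulcrum is 397.9 / 440 = 0.904 m.
That puts it at 1.2 − 0.904 = 0.296 m from the left end.

x ≈ 0.296 m from the left end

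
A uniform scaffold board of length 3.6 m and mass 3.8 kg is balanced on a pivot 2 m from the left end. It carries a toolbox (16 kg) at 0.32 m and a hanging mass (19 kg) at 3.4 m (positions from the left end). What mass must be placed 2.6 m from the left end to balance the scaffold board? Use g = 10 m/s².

m ≈ 1.73 kg

Taking torques about the pivot (at 2 m from the left end):
Beam weight: 3.8 × 10 = 38 N down at 1.8 m → arm 0.2 m, τ = 38 × 0.2 = 7.6 N·m counterclockwise.
Toolbox: 16 × 10 = 160 N down at 0.32 m → arm 1.68 m, τ = 160 × 1.68 = 268.8 N·m counterclockwise.
Hanging mass: 19 × 10 = 190 N down at 3.4 m → arm 1.4 m, τ = 190 × 1.4 = 266 N·m clockwise.
Net moment of known loads = 10.4 N·m counterclockwise.
An unknown mass m at 2.6 m has arm 0.6 m; its moment is m·g·0.6 clockwise.
For rotational equilibrium, m × 10 × 0.6 = 10.4, so m = 10.4 / (10 × 0.6) = 1.73 kg.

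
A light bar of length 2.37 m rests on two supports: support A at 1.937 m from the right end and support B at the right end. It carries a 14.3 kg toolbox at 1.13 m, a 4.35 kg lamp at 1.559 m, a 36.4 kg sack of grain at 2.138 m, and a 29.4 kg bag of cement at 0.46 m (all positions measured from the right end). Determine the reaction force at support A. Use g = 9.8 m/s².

Taking torques about support B:
Toolbox: 14.3 × 9.8 = 140.1 N down at 1.13 m → arm 1.13 m, τ = 140.1 × 1.13 = 158.3 N·m counterclockwise.
Lamp: 4.35 × 9.8 = 42.63 N down at 1.559 m → arm 1.559 m, τ = 42.63 × 1.559 = 66.46 N·m counterclockwise.
Sack of grain: 36.4 × 9.8 = 356.7 N down at 2.138 m → arm 2.138 m, τ = 356.7 × 2.138 = 762.6 N·m counterclockwise.
Bag of cement: 29.4 × 9.8 = 288.1 N down at 0.46 m → arm 0.46 m, τ = 288.1 × 0.46 = 132.5 N·m counterclockwise.
Net load moment about support B = 1120 N·m counterclockwise.
Reaction R at support A is upward at 1.937 m, arm 1.937 m → moment R × 1.937 clockwise.
For rotational equilibrium, R × 1.937 = 1120, so R = 578 N.

R_A ≈ 578 N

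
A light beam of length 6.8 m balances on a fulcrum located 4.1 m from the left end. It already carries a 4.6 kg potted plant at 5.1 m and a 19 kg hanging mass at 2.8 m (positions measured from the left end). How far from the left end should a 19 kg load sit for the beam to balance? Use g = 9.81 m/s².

x ≈ 5.16 m from the left end

Choose the fulcrum (at 4.1 m from the left end) as the axis so the support reaction has zero arm there.
Potted plant: 4.6 × 9.81 = 45.13 N down at 5.1 m → arm 1 m, τ = 45.13 × 1 = 45.13 N·m clockwise.
Hanging mass: 19 × 9.81 = 186.4 N down at 2.8 m → arm 1.3 m, τ = 186.4 × 1.3 = 242.3 N·m counterclockwise.
Net moment of existing loads = 197.2 N·m counterclockwise.
The load weighs 19 × 9.81 = 186.4 N and must supply an equal clockwise moment, so its lever arm about the fulcrum is 197.2 / 186.4 = 1.06 m.
That puts it at 4.1 + 1.06 = 5.16 m from the left end.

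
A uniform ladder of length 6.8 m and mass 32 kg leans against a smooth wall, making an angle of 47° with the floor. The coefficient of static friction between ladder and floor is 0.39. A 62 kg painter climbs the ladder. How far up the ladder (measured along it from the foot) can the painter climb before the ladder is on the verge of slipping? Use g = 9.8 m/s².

About the foot of the ladder:
Ladder weight 32×9.8 = 313.6 N acts at 3.4 m along the ladder; its horizontal arm is 3.4·cos47° = 2.319 m → τ = 727.2 N·m clockwise.
Painter weight 62×9.8 = 607.6 N at distance d → arm d·cos47° → τ = 607.6·d·0.682 clockwise.
Wall normal N at the top has arm L sinθ = 4.973 m counterclockwise, so Στ = 0 gives N·4.973 = 727.2 + 414.4·d.
ΣFy = 0 ⇒ N_floor = 921.2 N, so the maximum friction is μ_s·N_floor = 0.39×921.2 = 359.3 N. ΣFx = 0 ⇒ N_wall = f, so at the slipping point N = 359.3 N.
Substituting: 359.3×4.973 = 727.2 + 414.4·d ⇒ d = (1787 − 727.2) / 414.4 = 2.56 m.

d ≈ 2.56 m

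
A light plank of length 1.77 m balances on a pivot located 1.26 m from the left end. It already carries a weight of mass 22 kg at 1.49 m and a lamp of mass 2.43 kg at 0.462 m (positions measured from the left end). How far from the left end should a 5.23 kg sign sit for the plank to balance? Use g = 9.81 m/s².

x ≈ 0.663 m from the left end

Taking torques about the pivot (at 1.26 m from the left end):
Weight: 22 × 9.81 = 215.8 N down at 1.49 m → arm 0.23 m, τ = 215.8 × 0.23 = 49.63 N·m clockwise.
Lamp: 2.43 × 9.81 = 23.84 N down at 0.462 m → arm 0.798 m, τ = 23.84 × 0.798 = 19.02 N·m counterclockwise.
Net moment of existing loads = 30.61 N·m clockwise.
The sign weighs 5.23 × 9.81 = 51.31 N and must supply an equal counterclockwise moment, so its lever arm about the pivot is 30.61 / 51.31 = 0.597 m.
That puts it at 1.26 − 0.597 = 0.663 m from the left end.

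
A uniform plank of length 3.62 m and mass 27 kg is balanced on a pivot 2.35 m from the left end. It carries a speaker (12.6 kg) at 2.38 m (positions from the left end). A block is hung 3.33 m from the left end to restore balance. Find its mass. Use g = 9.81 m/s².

Taking torques about the pivot (at 2.35 m from the left end):
Beam weight: 27 × 9.81 = 264.9 N down at 1.81 m → arm 0.54 m, τ = 264.9 × 0.54 = 143 N·m counterclockwise.
Speaker: 12.6 × 9.81 = 123.6 N down at 2.38 m → arm 0.03 m, τ = 123.6 × 0.03 = 3.708 N·m clockwise.
Net moment of known loads = 139.3 N·m counterclockwise.
An unknown mass m at 3.33 m has arm 0.98 m; its moment is m·g·0.98 clockwise.
Στ = 0 ⇒ m × 9.81 × 0.98 = 139.3 ⇒ m = 139.3 / (9.81 × 0.98) = 14.5 kg.

m ≈ 14.5 kg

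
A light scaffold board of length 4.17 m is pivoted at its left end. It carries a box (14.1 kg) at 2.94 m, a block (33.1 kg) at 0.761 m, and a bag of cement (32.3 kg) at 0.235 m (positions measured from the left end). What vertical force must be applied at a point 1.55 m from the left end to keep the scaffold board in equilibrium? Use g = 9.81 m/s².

F ≈ 470 N

Take moments about the left end.
Box: 14.1 × 9.81 = 138.3 N down at 2.94 m → arm 2.94 m, τ = 138.3 × 2.94 = 406.6 N·m clockwise.
Block: 33.1 × 9.81 = 324.7 N down at 0.761 m → arm 0.761 m, τ = 324.7 × 0.761 = 247.1 N·m clockwise.
Bag of cement: 32.3 × 9.81 = 316.9 N down at 0.235 m → arm 0.235 m, τ = 316.9 × 0.235 = 74.47 N·m clockwise.
Net moment of the loads = 728.2 N·m clockwise.
The upward force F acts at a point 1.55 m from the left end, arm 1.55 m, giving F × 1.55 counterclockwise.
Setting net torque to zero: F × 1.55 = 728.2 → F = 728.2 / 1.55 = 470 N.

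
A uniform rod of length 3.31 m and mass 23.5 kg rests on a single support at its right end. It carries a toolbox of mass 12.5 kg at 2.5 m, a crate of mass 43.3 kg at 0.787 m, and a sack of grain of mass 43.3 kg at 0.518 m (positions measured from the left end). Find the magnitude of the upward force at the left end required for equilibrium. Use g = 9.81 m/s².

Choose the right end as the axis so the unknown pivot reaction has zero arm there.
Beam weight: 23.5 × 9.81 = 230.5 N down at 1.655 m → arm 1.655 m, τ = 230.5 × 1.655 = 381.5 N·m counterclockwise.
Toolbox: 12.5 × 9.81 = 122.6 N down at 2.5 m → arm 0.81 m, τ = 122.6 × 0.81 = 99.31 N·m counterclockwise.
Crate: 43.3 × 9.81 = 424.8 N down at 0.787 m → arm 2.523 m, τ = 424.8 × 2.523 = 1072 N·m counterclockwise.
Sack of grain: 43.3 × 9.81 = 424.8 N down at 0.518 m → arm 2.792 m, τ = 424.8 × 2.792 = 1186 N·m counterclockwise.
Net moment of the loads = 2739 N·m counterclockwise.
The upward force F acts at the left end, arm 3.31 m, giving F × 3.31 clockwise.
Στ = 0 ⇒ F × 3.31 = 2739 ⇒ F = 2739 / 3.31 = 827 N.

F ≈ 827 N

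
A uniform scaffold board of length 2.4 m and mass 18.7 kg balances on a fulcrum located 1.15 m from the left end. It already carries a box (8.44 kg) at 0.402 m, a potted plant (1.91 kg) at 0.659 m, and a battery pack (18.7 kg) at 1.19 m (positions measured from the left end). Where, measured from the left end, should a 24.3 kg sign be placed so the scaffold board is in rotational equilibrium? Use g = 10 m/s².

Sum moments about the fulcrum (at 1.15 m from the left end) (the support reaction has zero arm there).
Beam weight: 18.7 × 10 = 187 N down at 1.2 m → arm 0.05 m, τ = 187 × 0.05 = 9.35 N·m clockwise.
Box: 8.44 × 10 = 84.4 N down at 0.402 m → arm 0.748 m, τ = 84.4 × 0.748 = 63.13 N·m counterclockwise.
Potted plant: 1.91 × 10 = 19.1 N down at 0.659 m → arm 0.491 m, τ = 19.1 × 0.491 = 9.378 N·m counterclockwise.
Battery pack: 18.7 × 10 = 187 N down at 1.19 m → arm 0.04 m, τ = 187 × 0.04 = 7.48 N·m clockwise.
Net moment of existing loads = 55.68 N·m counterclockwise.
The sign weighs 24.3 × 10 = 243 N and must supply an equal clockwise moment, so its lever arm about the fulcrum is 55.68 / 243 = 0.229 m.
That puts it at 1.15 + 0.229 = 1.38 m from the left end.

x ≈ 1.38 m from the left end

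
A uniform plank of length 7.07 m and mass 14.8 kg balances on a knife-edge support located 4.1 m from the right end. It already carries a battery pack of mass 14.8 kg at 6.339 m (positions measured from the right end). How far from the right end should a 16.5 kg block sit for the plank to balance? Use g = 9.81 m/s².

About the knife-edge support (at 4.1 m from the right end):
Beam weight: 14.8 × 9.81 = 145.2 N down at 3.535 m → arm 0.565 m, τ = 145.2 × 0.565 = 82.04 N·m clockwise.
Battery pack: 14.8 × 9.81 = 145.2 N down at 6.339 m → arm 2.239 m, τ = 145.2 × 2.239 = 325.1 N·m counterclockwise.
Net moment of existing loads = 243.1 N·m counterclockwise.
The block weighs 16.5 × 9.81 = 161.9 N and must supply an equal clockwise moment, so its lever arm about the knife-edge support is 243.1 / 161.9 = 1.5 m.
That puts it at 4.1 − 1.5 = 2.6 m from the right end.

x ≈ 2.6 m from the right end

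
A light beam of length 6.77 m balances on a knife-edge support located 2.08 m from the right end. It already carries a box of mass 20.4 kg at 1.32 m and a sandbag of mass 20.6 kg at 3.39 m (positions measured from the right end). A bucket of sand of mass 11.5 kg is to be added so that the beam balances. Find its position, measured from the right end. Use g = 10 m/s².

Sum moments about the knife-edge support (at 2.08 m from the right end) (the support reaction has zero arm there).
Box: 20.4 × 10 = 204 N down at 1.32 m → arm 0.76 m, τ = 204 × 0.76 = 155 N·m clockwise.
Sandbag: 20.6 × 10 = 206 N down at 3.39 m → arm 1.31 m, τ = 206 × 1.31 = 269.9 N·m counterclockwise.
Net moment of existing loads = 114.9 N·m counterclockwise.
The bucket of sand weighs 11.5 × 10 = 115 N and must supply an equal clockwise moment, so its lever arm about the knife-edge support is 114.9 / 115 = 0.999 m.
That puts it at 2.08 − 0.999 = 1.08 m from the right end.

x ≈ 1.08 m from the right end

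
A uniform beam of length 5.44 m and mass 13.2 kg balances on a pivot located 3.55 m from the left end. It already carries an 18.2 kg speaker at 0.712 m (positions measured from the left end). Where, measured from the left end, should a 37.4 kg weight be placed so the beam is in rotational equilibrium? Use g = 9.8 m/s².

x ≈ 5.22 m from the left end

Sum moments about the pivot (at 3.55 m from the left end) (the support reaction has zero arm there).
Beam weight: 13.2 × 9.8 = 129.4 N down at 2.72 m → arm 0.83 m, τ = 129.4 × 0.83 = 107.4 N·m counterclockwise.
Speaker: 18.2 × 9.8 = 178.4 N down at 0.712 m → arm 2.838 m, τ = 178.4 × 2.838 = 506.3 N·m counterclockwise.
Net moment of existing loads = 613.7 N·m counterclockwise.
The weight weighs 37.4 × 9.8 = 366.5 N and must supply an equal clockwise moment, so its lever arm about the pivot is 613.7 / 366.5 = 1.67 m.
That puts it at 3.55 + 1.67 = 5.22 m from the left end.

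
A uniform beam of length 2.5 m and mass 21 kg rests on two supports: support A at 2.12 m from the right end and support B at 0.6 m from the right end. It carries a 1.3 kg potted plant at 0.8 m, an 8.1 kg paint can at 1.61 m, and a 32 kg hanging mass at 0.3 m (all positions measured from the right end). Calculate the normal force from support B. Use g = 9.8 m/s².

R_B ≈ 531 N

About support A:
Beam weight: 21 × 9.8 = 205.8 N down at 1.25 m → arm 0.87 m, τ = 205.8 × 0.87 = 179 N·m clockwise.
Potted plant: 1.3 × 9.8 = 12.74 N down at 0.8 m → arm 1.32 m, τ = 12.74 × 1.32 = 16.82 N·m clockwise.
Paint can: 8.1 × 9.8 = 79.38 N down at 1.61 m → arm 0.51 m, τ = 79.38 × 0.51 = 40.48 N·m clockwise.
Hanging mass: 32 × 9.8 = 313.6 N down at 0.3 m → arm 1.82 m, τ = 313.6 × 1.82 = 570.8 N·m clockwise.
Net load moment about support A = 807.1 N·m clockwise.
Reaction R at support B is upward at 0.6 m, arm 1.52 m → moment R × 1.52 counterclockwise.
Setting net torque to zero: R × 1.52 = 807.1 → R = 531 N.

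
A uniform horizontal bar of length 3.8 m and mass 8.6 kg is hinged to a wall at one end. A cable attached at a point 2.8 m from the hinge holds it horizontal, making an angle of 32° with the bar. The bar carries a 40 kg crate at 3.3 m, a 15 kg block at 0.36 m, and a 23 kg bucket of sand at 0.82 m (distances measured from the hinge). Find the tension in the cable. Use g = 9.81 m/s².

About the hinge:
Beam weight: 8.6 × 9.81 = 84.37 N down at 1.9 m → arm 1.9 m, τ = 84.37 × 1.9 = 160.3 N·m clockwise.
Crate: 40 × 9.81 = 392.4 N down at 3.3 m → arm 3.3 m, τ = 392.4 × 3.3 = 1295 N·m clockwise.
Block: 15 × 9.81 = 147.2 N down at 0.36 m → arm 0.36 m, τ = 147.2 × 0.36 = 52.99 N·m clockwise.
Bucket of sand: 23 × 9.81 = 225.6 N down at 0.82 m → arm 0.82 m, τ = 225.6 × 0.82 = 185 N·m clockwise.
Total clockwise load moment = 1693 N·m.
The cable tension T acts at 2.8 m; only its component perpendicular to the bar, T sinθ, produces torque. sin 32° = 0.5299.
Balancing moments: T × 2.8 × 0.5299 = 1693, giving T = 1693 / 1.484 = 1140 N.

T ≈ 1140 N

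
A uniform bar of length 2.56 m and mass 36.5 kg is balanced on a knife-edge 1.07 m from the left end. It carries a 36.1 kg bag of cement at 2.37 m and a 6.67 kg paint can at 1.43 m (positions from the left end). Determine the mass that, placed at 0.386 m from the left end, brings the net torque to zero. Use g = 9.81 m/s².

About the knife-edge (at 1.07 m from the left end):
Beam weight: 36.5 × 9.81 = 358.1 N down at 1.28 m → arm 0.21 m, τ = 358.1 × 0.21 = 75.2 N·m clockwise.
Bag of cement: 36.1 × 9.81 = 354.1 N down at 2.37 m → arm 1.3 m, τ = 354.1 × 1.3 = 460.3 N·m clockwise.
Paint can: 6.67 × 9.81 = 65.43 N down at 1.43 m → arm 0.36 m, τ = 65.43 × 0.36 = 23.55 N·m clockwise.
Net moment of known loads = 559 N·m clockwise.
An unknown mass m at 0.386 m has arm 0.684 m; its moment is m·g·0.684 counterclockwise.
Setting net torque to zero: m × 9.81 × 0.684 = 559 → m = 559 / (9.81 × 0.684) = 83.3 kg.

m ≈ 83.3 kg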